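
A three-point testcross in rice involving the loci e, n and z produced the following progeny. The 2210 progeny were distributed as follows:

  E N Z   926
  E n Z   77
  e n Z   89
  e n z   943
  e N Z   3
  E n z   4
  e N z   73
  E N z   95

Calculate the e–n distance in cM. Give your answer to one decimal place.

7.1 cM

The two most frequent reciprocal classes, E N Z and e n z, are the parental types, so the F1 was E N Z / e n z.
The two rarest classes, e N Z and E n z, are the double crossovers. Comparing them with the parentals, only the e allele has switched, so e is the middle locus and the order is n – e – z.
Crossovers in the n–e interval produce the single-crossover classes E n Z and e N z (77 + 73 = 150) plus the double crossovers (7).
RF(n–e) = (150 + 7) / 2210 = 157/2210 = 0.0710 → 7.1 cM.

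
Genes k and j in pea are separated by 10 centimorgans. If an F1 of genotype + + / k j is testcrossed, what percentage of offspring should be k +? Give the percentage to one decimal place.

5.0%

A map distance of 10 centimorgans corresponds to a recombination frequency of 0.100.
The F1 is + + / k j, so k + is a recombinant gamete class with expected frequency r/2 = 0.100/2 = 0.0500.
That is 0.0500 = 5.0% of the progeny.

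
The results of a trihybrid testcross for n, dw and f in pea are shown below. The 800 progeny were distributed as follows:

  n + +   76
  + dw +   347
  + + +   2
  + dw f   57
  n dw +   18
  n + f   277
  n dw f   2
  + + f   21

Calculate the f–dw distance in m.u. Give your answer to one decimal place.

17.1 m.u.

The two most frequent reciprocal classes, n + f and + dw +, are the parental types, so the F1 was n + f / + dw +.
The two rarest classes, n dw f and + + +, are the double crossovers. Comparing them with the parentals, only the dw allele has switched, so dw is the middle locus and the order is f – dw – n.
Crossovers in the f–dw interval produce the single-crossover classes n + + and + dw f (76 + 57 = 133) plus the double crossovers (4).
RF(f–dw) = (133 + 4) / 800 = 137/800 = 0.1713 → 17.1 m.u.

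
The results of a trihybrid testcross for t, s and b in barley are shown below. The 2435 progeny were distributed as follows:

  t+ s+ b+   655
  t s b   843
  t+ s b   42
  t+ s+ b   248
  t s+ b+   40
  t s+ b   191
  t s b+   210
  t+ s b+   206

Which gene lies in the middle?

t

The two most frequent reciprocal classes, t s b and t+ s+ b+, are the parental types, so the F1 was t s b / t+ s+ b+.
The two rarest classes, t+ s b and t s+ b+, are the double crossovers. Comparing them with the parentals, only the t allele has switched, so t is the middle locus and the order is b – t – s.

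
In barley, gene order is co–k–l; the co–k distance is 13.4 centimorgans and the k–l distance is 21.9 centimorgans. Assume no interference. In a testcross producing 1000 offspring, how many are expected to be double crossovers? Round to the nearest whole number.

Map distances give recombination frequencies of 0.134 and 0.219 for the two intervals.
With no interference, expected double-crossover frequency = 0.134 × 0.219 = 0.02935.
Expected number = 0.02935 × 1000 = 29.35 ≈ 29.

29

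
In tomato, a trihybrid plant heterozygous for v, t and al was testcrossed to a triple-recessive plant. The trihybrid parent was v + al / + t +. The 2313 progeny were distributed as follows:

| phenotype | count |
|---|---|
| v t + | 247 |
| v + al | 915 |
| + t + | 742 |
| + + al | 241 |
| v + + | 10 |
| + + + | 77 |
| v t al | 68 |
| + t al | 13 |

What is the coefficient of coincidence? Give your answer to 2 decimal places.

0.62

The two rarest classes, v + + and + t al, are the double crossovers. Comparing them with the parentals, only the al allele has switched, so al is the middle locus and the order is v – al – t.
v–al: (488 + 23)/2313 = 0.2209; al–t: (145 + 23)/2313 = 0.0726.
Expected DCO frequency = 0.2209 × 0.0726 ≈ 0.01604; observed = 23/2313 ≈ 0.00994.
Coefficient of coincidence = 0.00994/0.01604 ≈ 0.62.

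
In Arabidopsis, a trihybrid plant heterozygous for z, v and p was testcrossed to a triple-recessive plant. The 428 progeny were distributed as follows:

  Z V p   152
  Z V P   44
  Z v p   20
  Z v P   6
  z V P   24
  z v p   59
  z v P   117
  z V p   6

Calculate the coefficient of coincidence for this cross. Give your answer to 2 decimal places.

0.80

The two most frequent reciprocal classes, z v P and Z V p, are the parental types, so the F1 was z v P / Z V p.
The two rarest classes, Z v P and z V p, are the double crossovers. Comparing them with the parentals, only the z allele has switched, so z is the middle locus and the order is v – z – p.
v–z: (44 + 12)/428 = 0.1308; z–p: (103 + 12)/428 = 0.2687.
Expected DCO frequency = 0.1308 × 0.2687 ≈ 0.03515; observed = 12/428 ≈ 0.02804.
Coefficient of coincidence = 0.02804/0.03515 ≈ 0.80.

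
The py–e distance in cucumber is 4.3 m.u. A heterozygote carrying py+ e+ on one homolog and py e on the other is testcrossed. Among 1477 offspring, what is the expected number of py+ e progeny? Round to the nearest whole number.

A map distance of 4.3 m.u. corresponds to a recombination frequency of 0.043.
The F1 is py+ e+ / py e, so py+ e is a recombinant gamete class with expected frequency r/2 = 0.043/2 = 0.0215.
Expected number = 0.0215 × 1477 = 31.76 ≈ 32.

32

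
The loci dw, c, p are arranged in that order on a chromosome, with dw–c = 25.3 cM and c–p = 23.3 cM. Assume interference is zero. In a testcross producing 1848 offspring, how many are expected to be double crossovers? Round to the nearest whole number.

Map distances give recombination frequencies of 0.253 and 0.233 for the two intervals.
With no interference, expected double-crossover frequency = 0.253 × 0.233 = 0.05895.
Expected number = 0.05895 × 1848 = 108.94 ≈ 109.

109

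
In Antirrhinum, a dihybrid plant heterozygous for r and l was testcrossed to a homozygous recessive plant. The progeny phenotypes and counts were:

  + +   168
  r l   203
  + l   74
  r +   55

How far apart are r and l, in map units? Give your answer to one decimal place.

25.8 map units

The two most frequent classes, + + (168) and r l (203), are the parental types, so the F1 was + + / r l.
The recombinant classes are + l and r +: 74 + 55 = 129.
Recombination frequency = 129/500 = 0.2580 ≈ 25.8%, i.e. 25.8 map units.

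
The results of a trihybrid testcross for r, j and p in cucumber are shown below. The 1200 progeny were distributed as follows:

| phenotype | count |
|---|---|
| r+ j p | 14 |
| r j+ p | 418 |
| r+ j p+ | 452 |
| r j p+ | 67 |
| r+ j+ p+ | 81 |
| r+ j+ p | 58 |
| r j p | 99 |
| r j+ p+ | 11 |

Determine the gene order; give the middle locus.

The two most frequent reciprocal classes, r j+ p and r+ j p+, are the parental types, so the F1 was r j+ p / r+ j p+.
The two rarest classes, r j+ p+ and r+ j p, are the double crossovers. Comparing them with the parentals, only the p allele has switched, so p is the middle locus and the order is j – p – r.

p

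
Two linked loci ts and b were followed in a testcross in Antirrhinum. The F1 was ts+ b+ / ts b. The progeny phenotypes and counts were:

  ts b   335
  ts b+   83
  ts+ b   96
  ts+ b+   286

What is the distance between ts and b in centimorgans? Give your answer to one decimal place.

The recombinant classes are ts+ b and ts b+: 96 + 83 = 179.
Recombination frequency = 179/800 = 0.2238 ≈ 22.4%, i.e. 22.4 centimorgans.

22.4 centimorgans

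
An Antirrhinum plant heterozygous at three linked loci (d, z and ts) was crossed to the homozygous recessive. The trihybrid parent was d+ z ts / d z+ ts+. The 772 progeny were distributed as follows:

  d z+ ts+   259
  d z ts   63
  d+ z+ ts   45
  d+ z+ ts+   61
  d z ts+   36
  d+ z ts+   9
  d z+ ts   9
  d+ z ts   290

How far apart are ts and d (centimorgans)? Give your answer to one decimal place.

The two rarest classes, d+ z ts+ and d z+ ts, are the double crossovers. Comparing them with the parentals, only the ts allele has switched, so ts is the middle locus and the order is d – ts – z.
Crossovers in the d–ts interval produce the single-crossover classes d z ts and d+ z+ ts+ (63 + 61 = 124) plus the double crossovers (18).
RF(d–ts) = (124 + 18) / 772 = 142/772 = 0.1839 → 18.4 centimorgans.

18.4 centimorgans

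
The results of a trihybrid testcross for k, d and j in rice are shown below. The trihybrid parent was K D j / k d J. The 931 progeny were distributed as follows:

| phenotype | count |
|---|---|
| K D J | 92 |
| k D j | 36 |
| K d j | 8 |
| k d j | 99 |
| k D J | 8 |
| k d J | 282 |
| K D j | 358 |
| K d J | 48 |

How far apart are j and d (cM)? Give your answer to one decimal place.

The two rarest classes, K d j and k D J, are the double crossovers. Comparing them with the parentals, only the d allele has switched, so d is the middle locus and the order is j – d – k.
Crossovers in the j–d interval produce the single-crossover classes K D J and k d j (92 + 99 = 191) plus the double crossovers (16).
RF(j–d) = (191 + 16) / 931 = 207/931 = 0.2223 → 22.2 cM.

22.2 cM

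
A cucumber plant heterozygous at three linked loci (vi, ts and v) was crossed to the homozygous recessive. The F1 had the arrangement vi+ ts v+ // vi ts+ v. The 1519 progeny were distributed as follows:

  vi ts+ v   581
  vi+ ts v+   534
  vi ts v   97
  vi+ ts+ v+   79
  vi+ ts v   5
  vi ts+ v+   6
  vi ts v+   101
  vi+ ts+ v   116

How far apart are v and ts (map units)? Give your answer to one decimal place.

12.3 map units

The two rarest classes, vi+ ts v and vi ts+ v+, are the double crossovers. Comparing them with the parentals, only the v allele has switched, so v is the middle locus and the order is vi – v – ts.
Crossovers in the v–ts interval produce the single-crossover classes vi+ ts+ v+ and vi ts v (79 + 97 = 176) plus the double crossovers (11).
RF(v–ts) = (176 + 11) / 1519 = 187/1519 = 0.1231 → 12.3 map units.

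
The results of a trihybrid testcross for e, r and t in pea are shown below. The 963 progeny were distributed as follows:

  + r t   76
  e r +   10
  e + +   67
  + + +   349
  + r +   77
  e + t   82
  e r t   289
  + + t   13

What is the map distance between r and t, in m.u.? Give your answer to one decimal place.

18.9 m.u.

The two most frequent reciprocal classes, e r t and + + +, are the parental types, so the F1 was e r t / + + +.
The two rarest classes, e r + and + + t, are the double crossovers. Comparing them with the parentals, only the t allele has switched, so t is the middle locus and the order is e – t – r.
Crossovers in the t–r interval produce the single-crossover classes e + t and + r + (82 + 77 = 159) plus the double crossovers (23).
RF(t–r) = (159 + 23) / 963 = 182/963 = 0.1890 → 18.9 m.u.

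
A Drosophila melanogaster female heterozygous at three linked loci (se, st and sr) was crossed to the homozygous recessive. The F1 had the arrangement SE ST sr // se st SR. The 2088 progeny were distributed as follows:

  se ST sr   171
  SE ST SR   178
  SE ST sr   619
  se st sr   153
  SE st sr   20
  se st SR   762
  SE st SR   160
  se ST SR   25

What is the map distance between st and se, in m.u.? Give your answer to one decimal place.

The two rarest classes, SE st sr and se ST SR, are the double crossovers. Comparing them with the parentals, only the st allele has switched, so st is the middle locus and the order is se – st – sr.
Crossovers in the se–st interval produce the single-crossover classes se ST sr and SE st SR (171 + 160 = 331) plus the double crossovers (45).
RF(se–st) = (331 + 45) / 2088 = 376/2088 = 0.1801 → 18.0 m.u.

18.0 m.u.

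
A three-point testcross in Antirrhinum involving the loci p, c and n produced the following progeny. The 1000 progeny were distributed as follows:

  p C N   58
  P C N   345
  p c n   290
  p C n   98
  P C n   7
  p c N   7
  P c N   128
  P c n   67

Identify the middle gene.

The two most frequent reciprocal classes, P C N and p c n, are the parental types, so the F1 was P C N / p c n.
The two rarest classes, P C n and p c N, are the double crossovers. Comparing them with the parentals, only the n allele has switched, so n is the middle locus and the order is c – n – p.

n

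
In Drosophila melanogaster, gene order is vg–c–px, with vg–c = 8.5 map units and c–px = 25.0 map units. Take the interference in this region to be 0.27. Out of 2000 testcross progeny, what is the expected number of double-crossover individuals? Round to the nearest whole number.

31

Map distances give recombination frequencies of 0.085 and 0.250 for the two intervals.
With interference 0.27 (so coincidence = 0.73), expected double-crossover frequency = 0.085 × 0.250 × 0.73 = 0.01551.
Expected number = 0.01551 × 2000 = 31.03 ≈ 31.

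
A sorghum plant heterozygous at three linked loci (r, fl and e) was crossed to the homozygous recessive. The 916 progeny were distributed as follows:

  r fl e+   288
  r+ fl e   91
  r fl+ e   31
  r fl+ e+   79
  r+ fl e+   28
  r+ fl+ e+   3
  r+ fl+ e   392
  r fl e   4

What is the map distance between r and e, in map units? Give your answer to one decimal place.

The two most frequent reciprocal classes, r fl e+ and r+ fl+ e, are the parental types, so the F1 was r fl e+ / r+ fl+ e.
The two rarest classes, r fl e and r+ fl+ e+, are the double crossovers. Comparing them with the parentals, only the e allele has switched, so e is the middle locus and the order is fl – e – r.
Crossovers in the e–r interval produce the single-crossover classes r+ fl e+ and r fl+ e (28 + 31 = 59) plus the double crossovers (7).
RF(e–r) = (59 + 7) / 916 = 66/916 = 0.0721 → 7.2 map units.

7.2 map units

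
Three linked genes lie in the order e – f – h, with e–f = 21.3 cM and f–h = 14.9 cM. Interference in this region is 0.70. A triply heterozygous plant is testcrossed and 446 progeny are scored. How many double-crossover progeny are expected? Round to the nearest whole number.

4

Map distances give recombination frequencies of 0.213 and 0.149 for the two intervals.
With interference 0.70 (so coincidence = 0.30), expected double-crossover frequency = 0.213 × 0.149 × 0.30 = 0.00952.
Expected number = 0.00952 × 446 = 4.25 ≈ 4.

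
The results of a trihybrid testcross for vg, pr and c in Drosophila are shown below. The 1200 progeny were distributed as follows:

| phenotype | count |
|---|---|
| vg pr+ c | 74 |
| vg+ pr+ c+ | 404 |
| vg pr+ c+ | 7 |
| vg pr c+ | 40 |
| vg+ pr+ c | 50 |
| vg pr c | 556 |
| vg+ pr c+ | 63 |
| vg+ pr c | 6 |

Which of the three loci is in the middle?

The two most frequent reciprocal classes, vg pr c and vg+ pr+ c+, are the parental types, so the F1 was vg pr c / vg+ pr+ c+.
The two rarest classes, vg+ pr c and vg pr+ c+, are the double crossovers. Comparing them with the parentals, only the vg allele has switched, so vg is the middle locus and the order is pr – vg – c.

vg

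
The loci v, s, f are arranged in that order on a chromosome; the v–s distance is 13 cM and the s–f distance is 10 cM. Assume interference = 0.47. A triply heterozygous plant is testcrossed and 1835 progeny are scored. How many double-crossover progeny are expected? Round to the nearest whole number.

13

Map distances give recombination frequencies of 0.130 and 0.100 for the two intervals.
With interference 0.47 (so coincidence = 0.53), expected double-crossover frequency = 0.130 × 0.100 × 0.53 = 0.00689.
Expected number = 0.00689 × 1835 = 12.64 ≈ 13.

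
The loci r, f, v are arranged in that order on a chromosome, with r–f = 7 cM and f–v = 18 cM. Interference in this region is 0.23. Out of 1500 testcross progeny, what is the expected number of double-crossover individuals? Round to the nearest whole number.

Map distances give recombination frequencies of 0.070 and 0.180 for the two intervals.
With interference 0.23 (so coincidence = 0.77), expected double-crossover frequency = 0.070 × 0.180 × 0.77 = 0.00970.
Expected number = 0.00970 × 1500 = 14.55 ≈ 15.

15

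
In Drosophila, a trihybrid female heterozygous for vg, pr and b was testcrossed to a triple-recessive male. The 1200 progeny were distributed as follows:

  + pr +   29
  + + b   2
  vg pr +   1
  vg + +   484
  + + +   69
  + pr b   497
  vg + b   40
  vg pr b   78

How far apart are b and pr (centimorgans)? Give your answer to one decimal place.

The two most frequent reciprocal classes, + pr b and vg + +, are the parental types, so the F1 was + pr b / vg + +.
The two rarest classes, + + b and vg pr +, are the double crossovers. Comparing them with the parentals, only the pr allele has switched, so pr is the middle locus and the order is b – pr – vg.
Crossovers in the b–pr interval produce the single-crossover classes + pr + and vg + b (29 + 40 = 69) plus the double crossovers (3).
RF(b–pr) = (69 + 3) / 1200 = 72/1200 = 0.0600 → 6.0 centimorgans.

6.0 centimorgans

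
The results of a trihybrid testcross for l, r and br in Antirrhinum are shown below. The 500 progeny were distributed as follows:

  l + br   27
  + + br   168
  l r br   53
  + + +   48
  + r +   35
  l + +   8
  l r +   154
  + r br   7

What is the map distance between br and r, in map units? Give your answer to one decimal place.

The two most frequent reciprocal classes, + + br and l r +, are the parental types, so the F1 was + + br / l r +.
The two rarest classes, + r br and l + +, are the double crossovers. Comparing them with the parentals, only the r allele has switched, so r is the middle locus and the order is br – r – l.
Crossovers in the br–r interval produce the single-crossover classes + + + and l r br (48 + 53 = 101) plus the double crossovers (15).
RF(br–r) = (101 + 15) / 500 = 116/500 = 0.2320 → 23.2 map units.

23.2 map units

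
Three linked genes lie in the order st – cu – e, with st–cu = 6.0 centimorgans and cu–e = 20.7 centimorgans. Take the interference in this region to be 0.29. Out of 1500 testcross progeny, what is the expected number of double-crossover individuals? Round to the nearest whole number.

Map distances give recombination frequencies of 0.060 and 0.207 for the two intervals.
With interference 0.29 (so coincidence = 0.71), expected double-crossover frequency = 0.060 × 0.207 × 0.71 = 0.00882.
Expected number = 0.00882 × 1500 = 13.23 ≈ 13.

13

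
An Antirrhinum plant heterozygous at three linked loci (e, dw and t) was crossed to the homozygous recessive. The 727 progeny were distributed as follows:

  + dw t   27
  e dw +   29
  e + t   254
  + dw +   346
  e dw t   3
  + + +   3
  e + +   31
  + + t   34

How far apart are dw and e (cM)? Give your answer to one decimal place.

The two most frequent reciprocal classes, e + t and + dw +, are the parental types, so the F1 was e + t / + dw +.
The two rarest classes, e dw t and + + +, are the double crossovers. Comparing them with the parentals, only the dw allele has switched, so dw is the middle locus and the order is e – dw – t.
Crossovers in the e–dw interval produce the single-crossover classes + + t and e dw + (34 + 29 = 63) plus the double crossovers (6).
RF(e–dw) = (63 + 6) / 727 = 69/727 = 0.0949 → 9.5 cM.

9.5 cM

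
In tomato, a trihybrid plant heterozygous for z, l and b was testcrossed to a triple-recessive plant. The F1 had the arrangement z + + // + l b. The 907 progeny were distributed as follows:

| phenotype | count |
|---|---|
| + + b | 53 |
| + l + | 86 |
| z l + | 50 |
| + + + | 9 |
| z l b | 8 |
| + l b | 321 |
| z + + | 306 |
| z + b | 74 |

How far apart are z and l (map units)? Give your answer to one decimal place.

The two rarest classes, + + + and z l b, are the double crossovers. Comparing them with the parentals, only the z allele has switched, so z is the middle locus and the order is l – z – b.
Crossovers in the l–z interval produce the single-crossover classes z l + and + + b (50 + 53 = 103) plus the double crossovers (17).
RF(l–z) = (103 + 17) / 907 = 120/907 = 0.1323 → 13.2 map units.

13.2 map units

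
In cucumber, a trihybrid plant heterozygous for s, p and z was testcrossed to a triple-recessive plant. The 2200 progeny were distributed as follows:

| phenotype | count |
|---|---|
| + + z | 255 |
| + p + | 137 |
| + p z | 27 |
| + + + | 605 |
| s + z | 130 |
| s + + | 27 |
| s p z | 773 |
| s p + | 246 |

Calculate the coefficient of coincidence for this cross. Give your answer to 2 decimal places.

0.67

The two most frequent reciprocal classes, + + + and s p z, are the parental types, so the F1 was + + + / s p z.
The two rarest classes, s + + and + p z, are the double crossovers. Comparing them with the parentals, only the s allele has switched, so s is the middle locus and the order is z – s – p.
z–s: (501 + 54)/2200 = 0.2523; s–p: (267 + 54)/2200 = 0.1459.
Expected DCO frequency = 0.2523 × 0.1459 ≈ 0.03681; observed = 54/2200 ≈ 0.02455.
Coefficient of coincidence = 0.02455/0.03681 ≈ 0.67.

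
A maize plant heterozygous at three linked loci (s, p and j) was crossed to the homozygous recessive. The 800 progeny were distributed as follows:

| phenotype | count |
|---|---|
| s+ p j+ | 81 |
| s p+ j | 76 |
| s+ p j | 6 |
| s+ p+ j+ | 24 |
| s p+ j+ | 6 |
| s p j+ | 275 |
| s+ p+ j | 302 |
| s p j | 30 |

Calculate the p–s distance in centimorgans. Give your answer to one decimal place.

21.1 centimorgans

The two most frequent reciprocal classes, s p j+ and s+ p+ j, are the parental types, so the F1 was s p j+ / s+ p+ j.
The two rarest classes, s p+ j+ and s+ p j, are the double crossovers. Comparing them with the parentals, only the p allele has switched, so p is the middle locus and the order is j – p – s.
Crossovers in the p–s interval produce the single-crossover classes s+ p j+ and s p+ j (81 + 76 = 157) plus the double crossovers (12).
RF(p–s) = (157 + 12) / 800 = 169/800 = 0.2112 → 21.1 centimorgans.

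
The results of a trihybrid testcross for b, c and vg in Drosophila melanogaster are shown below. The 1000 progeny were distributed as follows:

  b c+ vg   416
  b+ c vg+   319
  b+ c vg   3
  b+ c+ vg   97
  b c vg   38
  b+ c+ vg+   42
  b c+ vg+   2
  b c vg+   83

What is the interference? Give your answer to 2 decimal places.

0.68

The two most frequent reciprocal classes, b+ c vg+ and b c+ vg, are the parental types, so the F1 was b+ c vg+ / b c+ vg.
The two rarest classes, b+ c vg and b c+ vg+, are the double crossovers. Comparing them with the parentals, only the vg allele has switched, so vg is the middle locus and the order is c – vg – b.
c–vg: (80 + 5)/1000 = 0.0850; vg–b: (180 + 5)/1000 = 0.1850.
Expected DCO frequency = 0.0850 × 0.1850 ≈ 0.01572; observed = 5/1000 ≈ 0.00500.
Coefficient of coincidence = 0.00500/0.01572 ≈ 0.32; interference = 1 − 0.32 = 0.68.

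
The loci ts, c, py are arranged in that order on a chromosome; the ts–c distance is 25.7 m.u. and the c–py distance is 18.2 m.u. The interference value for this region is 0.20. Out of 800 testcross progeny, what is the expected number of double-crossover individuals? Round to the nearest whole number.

30

Map distances give recombination frequencies of 0.257 and 0.182 for the two intervals.
With interference 0.20 (so coincidence = 0.80), expected double-crossover frequency = 0.257 × 0.182 × 0.80 = 0.03742.
Expected number = 0.03742 × 800 = 29.94 ≈ 30.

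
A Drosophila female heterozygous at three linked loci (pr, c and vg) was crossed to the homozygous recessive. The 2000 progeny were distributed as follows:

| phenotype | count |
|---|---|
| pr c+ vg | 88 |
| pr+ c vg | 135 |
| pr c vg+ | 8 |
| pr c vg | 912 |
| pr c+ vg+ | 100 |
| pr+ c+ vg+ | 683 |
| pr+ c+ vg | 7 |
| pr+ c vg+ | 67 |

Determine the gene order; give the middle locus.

The two most frequent reciprocal classes, pr c vg and pr+ c+ vg+, are the parental types, so the F1 was pr c vg / pr+ c+ vg+.
The two rarest classes, pr c vg+ and pr+ c+ vg, are the double crossovers. Comparing them with the parentals, only the vg allele has switched, so vg is the middle locus and the order is c – vg – pr.

vg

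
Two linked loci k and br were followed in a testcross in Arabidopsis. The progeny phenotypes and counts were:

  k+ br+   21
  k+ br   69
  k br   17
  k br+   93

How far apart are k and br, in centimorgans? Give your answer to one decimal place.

The two most frequent classes, k+ br (69) and k br+ (93), are the parental types, so the F1 was k+ br / k br+.
The recombinant classes are k+ br+ and k br: 21 + 17 = 38.
Recombination frequency = 38/200 = 0.1900 ≈ 19.0%, i.e. 19.0 centimorgans.

19.0 centimorgans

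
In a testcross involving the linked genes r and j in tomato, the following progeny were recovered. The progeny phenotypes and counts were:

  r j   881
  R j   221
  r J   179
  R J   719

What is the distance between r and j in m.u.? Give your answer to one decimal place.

The two most frequent classes, R J (719) and r j (881), are the parental types, so the F1 was R J / r j.
The recombinant classes are R j and r J: 221 + 179 = 400.
Recombination frequency = 400/2000 = 0.2000 ≈ 20.0%, i.e. 20.0 m.u.

20.0 m.u.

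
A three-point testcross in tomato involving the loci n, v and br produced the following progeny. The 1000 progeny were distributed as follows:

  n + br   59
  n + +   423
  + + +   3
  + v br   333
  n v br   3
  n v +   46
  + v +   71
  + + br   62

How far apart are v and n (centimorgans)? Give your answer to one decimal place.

The two most frequent reciprocal classes, + v br and n + +, are the parental types, so the F1 was + v br / n + +.
The two rarest classes, n v br and + + +, are the double crossovers. Comparing them with the parentals, only the n allele has switched, so n is the middle locus and the order is br – n – v.
Crossovers in the n–v interval produce the single-crossover classes + + br and n v + (62 + 46 = 108) plus the double crossovers (6).
RF(n–v) = (108 + 6) / 1000 = 114/1000 = 0.1140 → 11.4 centimorgans.

11.4 centimorgans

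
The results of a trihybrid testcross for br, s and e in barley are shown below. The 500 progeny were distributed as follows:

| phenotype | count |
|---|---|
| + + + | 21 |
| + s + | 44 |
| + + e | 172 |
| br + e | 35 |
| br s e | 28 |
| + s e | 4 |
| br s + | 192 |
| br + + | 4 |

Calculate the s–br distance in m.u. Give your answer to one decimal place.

17.4 m.u.

The two most frequent reciprocal classes, + + e and br s +, are the parental types, so the F1 was + + e / br s +.
The two rarest classes, + s e and br + +, are the double crossovers. Comparing them with the parentals, only the s allele has switched, so s is the middle locus and the order is br – s – e.
Crossovers in the br–s interval produce the single-crossover classes br + e and + s + (35 + 44 = 79) plus the double crossovers (8).
RF(br–s) = (79 + 8) / 500 = 87/500 = 0.1740 → 17.4 m.u.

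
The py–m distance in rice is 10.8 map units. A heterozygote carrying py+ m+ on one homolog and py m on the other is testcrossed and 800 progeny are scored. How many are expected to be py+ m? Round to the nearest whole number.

43

A map distance of 10.8 map units corresponds to a recombination frequency of 0.108.
The F1 is py+ m+ / py m, so py+ m is a recombinant gamete class with expected frequency r/2 = 0.108/2 = 0.0540.
Expected number = 0.0540 × 800 = 43.20 ≈ 43.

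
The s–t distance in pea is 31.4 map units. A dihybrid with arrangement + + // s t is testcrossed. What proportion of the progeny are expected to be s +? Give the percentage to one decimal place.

15.7%

A map distance of 31.4 map units corresponds to a recombination frequency of 0.314.
The F1 is + + / s t, so s + is a recombinant gamete class with expected frequency r/2 = 0.314/2 = 0.1570.
That is 0.1570 = 15.7% of the progeny.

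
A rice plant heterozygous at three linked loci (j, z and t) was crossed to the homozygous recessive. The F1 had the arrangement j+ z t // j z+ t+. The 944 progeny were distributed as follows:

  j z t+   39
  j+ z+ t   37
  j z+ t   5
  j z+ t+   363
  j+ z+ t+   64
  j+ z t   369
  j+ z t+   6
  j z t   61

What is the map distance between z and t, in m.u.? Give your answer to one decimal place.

9.2 m.u.

The two rarest classes, j+ z t+ and j z+ t, are the double crossovers. Comparing them with the parentals, only the t allele has switched, so t is the middle locus and the order is j – t – z.
Crossovers in the t–z interval produce the single-crossover classes j+ z+ t and j z t+ (37 + 39 = 76) plus the double crossovers (11).
RF(t–z) = (76 + 11) / 944 = 87/944 = 0.0922 → 9.2 m.u.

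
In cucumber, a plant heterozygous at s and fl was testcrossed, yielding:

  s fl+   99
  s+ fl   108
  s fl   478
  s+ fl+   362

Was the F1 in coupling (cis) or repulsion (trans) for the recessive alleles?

cis

The two most frequent classes are s+ fl+ (362) and s fl (478); these are the parental (non-recombinant) types.
So the F1 carried s+ fl+ on one chromosome and s fl on the other — the recessive alleles are on the same chromosome (cis / coupling).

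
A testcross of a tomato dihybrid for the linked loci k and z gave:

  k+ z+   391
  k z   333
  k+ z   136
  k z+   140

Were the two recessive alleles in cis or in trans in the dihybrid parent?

cis

The two most frequent classes are k+ z+ (391) and k z (333); these are the parental (non-recombinant) types.
So the F1 carried k+ z+ on one chromosome and k z on the other — the recessive alleles are on the same chromosome (cis / coupling).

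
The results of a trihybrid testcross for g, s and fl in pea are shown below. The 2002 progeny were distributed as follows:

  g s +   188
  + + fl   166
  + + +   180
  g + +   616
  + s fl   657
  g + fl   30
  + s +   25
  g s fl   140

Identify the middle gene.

The two most frequent reciprocal classes, + s fl and g + +, are the parental types, so the F1 was + s fl / g + +.
The two rarest classes, + s + and g + fl, are the double crossovers. Comparing them with the parentals, only the fl allele has switched, so fl is the middle locus and the order is s – fl – g.

fl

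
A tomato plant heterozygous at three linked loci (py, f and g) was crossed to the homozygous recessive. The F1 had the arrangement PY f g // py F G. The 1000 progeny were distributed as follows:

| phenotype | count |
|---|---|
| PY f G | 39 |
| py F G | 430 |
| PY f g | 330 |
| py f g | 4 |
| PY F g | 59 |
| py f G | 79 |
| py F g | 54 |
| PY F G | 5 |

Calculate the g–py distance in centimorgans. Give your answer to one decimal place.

The two rarest classes, py f g and PY F G, are the double crossovers. Comparing them with the parentals, only the py allele has switched, so py is the middle locus and the order is f – py – g.
Crossovers in the py–g interval produce the single-crossover classes PY f G and py F g (39 + 54 = 93) plus the double crossovers (9).
RF(py–g) = (93 + 9) / 1000 = 102/1000 = 0.1020 → 10.2 centimorgans.

10.2 centimorgans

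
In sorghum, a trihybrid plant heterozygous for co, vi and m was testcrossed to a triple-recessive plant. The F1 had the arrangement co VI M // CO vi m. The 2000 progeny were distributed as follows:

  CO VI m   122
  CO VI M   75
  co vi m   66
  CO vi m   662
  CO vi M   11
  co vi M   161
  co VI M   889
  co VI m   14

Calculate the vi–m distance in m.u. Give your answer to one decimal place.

The two rarest classes, co VI m and CO vi M, are the double crossovers. Comparing them with the parentals, only the m allele has switched, so m is the middle locus and the order is co – m – vi.
Crossovers in the m–vi interval produce the single-crossover classes co vi M and CO VI m (161 + 122 = 283) plus the double crossovers (25).
RF(m–vi) = (283 + 25) / 2000 = 308/2000 = 0.1540 → 15.4 m.u.

15.4 m.u.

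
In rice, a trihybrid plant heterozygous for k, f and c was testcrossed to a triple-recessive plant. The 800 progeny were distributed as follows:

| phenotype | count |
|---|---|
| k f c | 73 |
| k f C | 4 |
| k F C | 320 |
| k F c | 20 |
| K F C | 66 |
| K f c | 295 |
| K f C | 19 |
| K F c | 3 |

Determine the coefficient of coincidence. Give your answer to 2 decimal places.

The two most frequent reciprocal classes, k F C and K f c, are the parental types, so the F1 was k F C / K f c.
The two rarest classes, k f C and K F c, are the double crossovers. Comparing them with the parentals, only the f allele has switched, so f is the middle locus and the order is c – f – k.
c–f: (39 + 7)/800 = 0.0575; f–k: (139 + 7)/800 = 0.1825.
Expected DCO frequency = 0.0575 × 0.1825 ≈ 0.01049; observed = 7/800 ≈ 0.00875.
Coefficient of coincidence = 0.00875/0.01049 ≈ 0.83.

0.83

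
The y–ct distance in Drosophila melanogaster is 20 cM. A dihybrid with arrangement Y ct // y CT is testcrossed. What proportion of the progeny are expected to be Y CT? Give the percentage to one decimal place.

10.0%

A map distance of 20 cM corresponds to a recombination frequency of 0.200.
The F1 is Y ct / y CT, so Y CT is a recombinant gamete class with expected frequency r/2 = 0.200/2 = 0.1000.
That is 0.1000 = 10.0% of the progeny.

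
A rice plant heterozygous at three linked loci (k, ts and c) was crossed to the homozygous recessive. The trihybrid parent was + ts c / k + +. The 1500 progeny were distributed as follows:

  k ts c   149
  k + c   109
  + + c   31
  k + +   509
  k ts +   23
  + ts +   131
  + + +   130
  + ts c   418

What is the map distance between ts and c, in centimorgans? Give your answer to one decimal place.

The two rarest classes, + + c and k ts +, are the double crossovers. Comparing them with the parentals, only the ts allele has switched, so ts is the middle locus and the order is k – ts – c.
Crossovers in the ts–c interval produce the single-crossover classes + ts + and k + c (131 + 109 = 240) plus the double crossovers (54).
RF(ts–c) = (240 + 54) / 1500 = 294/1500 = 0.1960 → 19.6 centimorgans.

19.6 centimorgans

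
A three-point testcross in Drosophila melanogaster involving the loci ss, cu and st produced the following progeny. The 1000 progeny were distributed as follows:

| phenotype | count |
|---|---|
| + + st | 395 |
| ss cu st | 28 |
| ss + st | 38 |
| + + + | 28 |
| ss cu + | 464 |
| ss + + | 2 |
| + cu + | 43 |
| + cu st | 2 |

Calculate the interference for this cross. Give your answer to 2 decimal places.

0.22

The two most frequent reciprocal classes, + + st and ss cu +, are the parental types, so the F1 was + + st / ss cu +.
The two rarest classes, + cu st and ss + +, are the double crossovers. Comparing them with the parentals, only the cu allele has switched, so cu is the middle locus and the order is ss – cu – st.
ss–cu: (81 + 4)/1000 = 0.0850; cu–st: (56 + 4)/1000 = 0.0600.
Expected DCO frequency = 0.0850 × 0.0600 ≈ 0.00510; observed = 4/1000 ≈ 0.00400.
Coefficient of coincidence = 0.00400/0.00510 ≈ 0.78; interference = 1 − 0.78 = 0.22.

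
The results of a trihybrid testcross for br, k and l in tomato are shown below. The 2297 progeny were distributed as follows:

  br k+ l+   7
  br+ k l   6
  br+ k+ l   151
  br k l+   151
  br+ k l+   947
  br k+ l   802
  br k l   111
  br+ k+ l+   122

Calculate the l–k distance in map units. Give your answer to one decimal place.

10.7 map units

The two most frequent reciprocal classes, br k+ l and br+ k l+, are the parental types, so the F1 was br k+ l / br+ k l+.
The two rarest classes, br k+ l+ and br+ k l, are the double crossovers. Comparing them with the parentals, only the l allele has switched, so l is the middle locus and the order is k – l – br.
Crossovers in the k–l interval produce the single-crossover classes br k l and br+ k+ l+ (111 + 122 = 233) plus the double crossovers (13).
RF(k–l) = (233 + 13) / 2297 = 246/2297 = 0.1071 → 10.7 map units.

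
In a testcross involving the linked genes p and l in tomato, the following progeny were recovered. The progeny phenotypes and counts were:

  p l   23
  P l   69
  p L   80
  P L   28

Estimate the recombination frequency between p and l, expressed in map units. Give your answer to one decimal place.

The two most frequent classes, P l (69) and p L (80), are the parental types, so the F1 was P l / p L.
The recombinant classes are P L and p l: 28 + 23 = 51.
Recombination frequency = 51/200 = 0.2550 ≈ 25.5%, i.e. 25.5 map units.

25.5 map units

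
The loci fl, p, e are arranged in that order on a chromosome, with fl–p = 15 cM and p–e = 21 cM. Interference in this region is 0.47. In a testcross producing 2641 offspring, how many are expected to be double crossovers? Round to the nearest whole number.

Map distances give recombination frequencies of 0.150 and 0.210 for the two intervals.
With interference 0.47 (so coincidence = 0.53), expected double-crossover frequency = 0.150 × 0.210 × 0.53 = 0.01670.
Expected number = 0.01670 × 2641 = 44.09 ≈ 44.

44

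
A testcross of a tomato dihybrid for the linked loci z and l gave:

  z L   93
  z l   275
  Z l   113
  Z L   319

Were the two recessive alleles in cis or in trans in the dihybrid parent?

cis

The two most frequent classes are Z L (319) and z l (275); these are the parental (non-recombinant) types.
So the F1 carried Z L on one chromosome and z l on the other — the recessive alleles are on the same chromosome (cis / coupling).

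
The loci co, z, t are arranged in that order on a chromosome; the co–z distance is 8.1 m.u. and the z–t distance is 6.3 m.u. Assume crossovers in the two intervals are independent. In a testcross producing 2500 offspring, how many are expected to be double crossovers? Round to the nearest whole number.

Map distances give recombination frequencies of 0.081 and 0.063 for the two intervals.
With no interference, expected double-crossover frequency = 0.081 × 0.063 = 0.00510.
Expected number = 0.00510 × 2500 = 12.76 ≈ 13.

13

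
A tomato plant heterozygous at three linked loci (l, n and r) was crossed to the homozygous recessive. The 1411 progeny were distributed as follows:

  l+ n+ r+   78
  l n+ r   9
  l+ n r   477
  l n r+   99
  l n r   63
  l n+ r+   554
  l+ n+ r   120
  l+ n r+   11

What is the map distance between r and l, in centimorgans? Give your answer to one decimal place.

11.4 centimorgans

The two most frequent reciprocal classes, l+ n r and l n+ r+, are the parental types, so the F1 was l+ n r / l n+ r+.
The two rarest classes, l+ n r+ and l n+ r, are the double crossovers. Comparing them with the parentals, only the r allele has switched, so r is the middle locus and the order is l – r – n.
Crossovers in the l–r interval produce the single-crossover classes l n r and l+ n+ r+ (63 + 78 = 141) plus the double crossovers (20).
RF(l–r) = (141 + 20) / 1411 = 161/1411 = 0.1141 → 11.4 centimorgans.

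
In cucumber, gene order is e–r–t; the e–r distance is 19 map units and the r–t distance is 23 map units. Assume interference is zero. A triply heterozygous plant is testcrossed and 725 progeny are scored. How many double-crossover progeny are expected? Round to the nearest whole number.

Map distances give recombination frequencies of 0.190 and 0.230 for the two intervals.
With no interference, expected double-crossover frequency = 0.190 × 0.230 = 0.04370.
Expected number = 0.04370 × 725 = 31.68 ≈ 32.

32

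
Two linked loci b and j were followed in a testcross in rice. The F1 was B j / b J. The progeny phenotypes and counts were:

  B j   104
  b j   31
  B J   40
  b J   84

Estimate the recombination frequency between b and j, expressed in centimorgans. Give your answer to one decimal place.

27.4 centimorgans

The recombinant classes are B J and b j: 40 + 31 = 71.
Recombination frequency = 71/259 = 0.2741 ≈ 27.4%, i.e. 27.4 centimorgans.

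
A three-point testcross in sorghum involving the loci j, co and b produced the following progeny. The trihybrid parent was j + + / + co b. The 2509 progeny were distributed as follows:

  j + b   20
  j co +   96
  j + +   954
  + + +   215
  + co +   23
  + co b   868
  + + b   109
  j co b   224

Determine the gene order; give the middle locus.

b

The two rarest classes, j + b and + co +, are the double crossovers. Comparing them with the parentals, only the b allele has switched, so b is the middle locus and the order is co – b – j.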